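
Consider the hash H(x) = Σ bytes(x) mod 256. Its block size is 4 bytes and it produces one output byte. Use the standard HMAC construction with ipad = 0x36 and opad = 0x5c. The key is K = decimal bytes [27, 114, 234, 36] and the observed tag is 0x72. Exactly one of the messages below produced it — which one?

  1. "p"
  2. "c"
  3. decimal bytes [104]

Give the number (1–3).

Key decimal bytes [27, 114, 234, 36] = 1b 72 ea 24 is exactly B = 4 bytes: K' = 1b 72 ea 24.
K' ⊕ ipad = 2d 44 dc 12; K' ⊕ opad = 47 2e b6 78.
m1: inner = H(2d 44 dc 12 70) = cf; tag = H(47 2e b6 78 cf) = 72 ← matches
m2: inner = H(2d 44 dc 12 63) = c2; tag = H(47 2e b6 78 c2) = 65
m3: inner = H(2d 44 dc 12 68) = c7; tag = H(47 2e b6 78 c7) = 6a

1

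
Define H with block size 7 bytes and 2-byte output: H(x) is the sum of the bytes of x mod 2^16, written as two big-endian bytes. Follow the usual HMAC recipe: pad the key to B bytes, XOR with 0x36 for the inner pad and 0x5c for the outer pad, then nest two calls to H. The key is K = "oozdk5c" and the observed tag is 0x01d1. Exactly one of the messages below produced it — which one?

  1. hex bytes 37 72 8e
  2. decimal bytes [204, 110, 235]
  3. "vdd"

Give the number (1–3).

2

Key "oozdk5c" = 6f 6f 7a 64 6b 35 63 is exactly B = 7 bytes: K' = 6f 6f 7a 64 6b 35 63.
K' ⊕ ipad = 59 59 4c 52 5d 03 55; K' ⊕ opad = 33 33 26 38 37 69 3f.
m1: inner = H(59 59 4c 52 5d 03 55 37 72 8e) = 03 3c; tag = H(33 33 26 38 37 69 3f 03 3c) = 01e2
m2: inner = H(59 59 4c 52 5d 03 55 cc 6e eb) = 04 2a; tag = H(33 33 26 38 37 69 3f 04 2a) = 01d1 ← matches
m3: inner = H(59 59 4c 52 5d 03 55 76 64 64) = 03 43; tag = H(33 33 26 38 37 69 3f 03 43) = 01e9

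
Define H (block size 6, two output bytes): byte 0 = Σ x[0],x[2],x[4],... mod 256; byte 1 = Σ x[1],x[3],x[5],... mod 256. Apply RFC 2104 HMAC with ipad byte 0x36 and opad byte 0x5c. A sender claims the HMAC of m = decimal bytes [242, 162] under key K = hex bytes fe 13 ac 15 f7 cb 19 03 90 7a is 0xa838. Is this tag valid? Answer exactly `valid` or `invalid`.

valid

Key hex bytes fe 13 ac 15 f7 cb 19 03 90 7a is 10 bytes > B = 6, so hash it first: H(key) = 4a 70, then zero-pad to 6 bytes: K' = 4a 70 00 00 00 00.
K' ⊕ ipad = 7c 46 36 36 36 36; K' ⊕ opad = 16 2c 5c 5c 5c 5c.
Inner hash: even-index sum = 474 mod 256 = 218; odd-index sum = 340 mod 256 = 84 → da 54.
Outer hash (recomputed tag): even-index sum = 424 mod 256 = 168; odd-index sum = 312 mod 256 = 56 → a8 38.
Recomputed tag = a838; claimed = a838 → match.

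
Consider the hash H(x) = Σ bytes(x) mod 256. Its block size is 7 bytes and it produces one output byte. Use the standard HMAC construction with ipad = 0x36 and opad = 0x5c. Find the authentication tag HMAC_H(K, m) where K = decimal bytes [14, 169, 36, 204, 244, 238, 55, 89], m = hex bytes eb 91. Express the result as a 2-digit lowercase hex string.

Key decimal bytes [14, 169, 36, 204, 244, 238, 55, 89] = 0e a9 24 cc f4 ee 37 59 is 8 bytes > B = 7, so hash it first: H(key) = 19, then zero-pad to 7 bytes: K' = 19 00 00 00 00 00 00.
K' ⊕ ipad = 2f 36 36 36 36 36 36.  K' ⊕ opad = 45 5c 5c 5c 5c 5c 5c.
Inner input = (K'⊕ipad) ∥ m = 2f 36 36 36 36 36 36 ∥ eb 91.
Inner hash: sum = 47+54+54+54+54+54+54+235+145 = 751; mod 256 = 239 → ef.
Outer input = (K'⊕opad) ∥ inner = 45 5c 5c 5c 5c 5c 5c ∥ ef.
Outer hash (tag): sum = 69+92+92+92+92+92+92+239 = 860; mod 256 = 92 → 5c.

5c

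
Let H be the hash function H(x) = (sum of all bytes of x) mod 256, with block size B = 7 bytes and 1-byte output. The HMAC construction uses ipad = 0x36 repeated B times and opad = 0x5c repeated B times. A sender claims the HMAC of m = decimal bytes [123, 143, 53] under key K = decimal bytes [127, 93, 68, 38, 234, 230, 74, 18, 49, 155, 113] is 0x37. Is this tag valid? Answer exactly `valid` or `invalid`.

Key decimal bytes [127, 93, 68, 38, 234, 230, 74, 18, 49, 155, 113] = 7f 5d 44 26 ea e6 4a 12 31 9b 71 is 11 bytes > B = 7, so hash it first: H(key) = af, then zero-pad to 7 bytes: K' = af 00 00 00 00 00 00.
K' ⊕ ipad = 99 36 36 36 36 36 36; K' ⊕ opad = f3 5c 5c 5c 5c 5c 5c.
Inner hash: sum = 153+54+54+54+54+54+54+123+143+53 = 796; mod 256 = 28 → 1c.
Outer hash (recomputed tag): sum = 243+92+92+92+92+92+92+28 = 823; mod 256 = 55 → 37.
Recomputed tag = 37; claimed = 37 → match.

valid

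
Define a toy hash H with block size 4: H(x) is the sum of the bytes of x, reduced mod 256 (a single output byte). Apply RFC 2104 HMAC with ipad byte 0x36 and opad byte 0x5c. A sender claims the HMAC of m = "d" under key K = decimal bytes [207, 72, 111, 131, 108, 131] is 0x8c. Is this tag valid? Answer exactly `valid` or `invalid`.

Key decimal bytes [207, 72, 111, 131, 108, 131] = cf 48 6f 83 6c 83 is 6 bytes > B = 4, so hash it first: H(key) = f8, then zero-pad to 4 bytes: K' = f8 00 00 00.
K' ⊕ ipad = ce 36 36 36; K' ⊕ opad = a4 5c 5c 5c.
Inner hash: sum = 206+54+54+54+100 = 468; mod 256 = 212 → d4.
Outer hash (recomputed tag): sum = 164+92+92+92+212 = 652; mod 256 = 140 → 8c.
Recomputed tag = 8c; claimed = 8c → match.

valid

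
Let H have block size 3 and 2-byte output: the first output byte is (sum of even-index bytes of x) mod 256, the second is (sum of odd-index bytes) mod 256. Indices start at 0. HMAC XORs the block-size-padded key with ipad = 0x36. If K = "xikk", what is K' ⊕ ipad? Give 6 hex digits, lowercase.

d5e236

Key "xikk" = 78 69 6b 6b is 4 bytes > B = 3, so hash it first: H(key) = e3 d4, then zero-pad to 3 bytes: K' = e3 d4 00.
XOR each byte with 0x36: e3⊕36=d5, d4⊕36=e2, 00⊕36=36.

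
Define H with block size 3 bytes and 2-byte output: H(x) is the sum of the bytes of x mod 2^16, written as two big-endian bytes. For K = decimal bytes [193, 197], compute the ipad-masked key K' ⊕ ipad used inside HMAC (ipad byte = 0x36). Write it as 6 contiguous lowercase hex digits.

Key decimal bytes [193, 197] = c1 c5 is 2 bytes ≤ B = 3; zero-pad to 3 bytes: K' = c1 c5 00.
XOR each byte with 0x36: c1⊕36=f7, c5⊕36=f3, 00⊕36=36.

f7f336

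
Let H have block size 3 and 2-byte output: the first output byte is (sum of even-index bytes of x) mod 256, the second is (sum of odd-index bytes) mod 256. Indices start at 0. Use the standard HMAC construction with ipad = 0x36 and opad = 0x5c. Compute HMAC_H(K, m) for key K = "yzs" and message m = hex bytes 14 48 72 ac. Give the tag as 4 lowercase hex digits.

Key "yzs" = 79 7a 73 is exactly B = 3 bytes: K' = 79 7a 73.
K' ⊕ ipad = 4f 4c 45.  K' ⊕ opad = 25 26 2f.
Inner input = (K'⊕ipad) ∥ m = 4f 4c 45 ∥ 14 48 72 ac.
Inner hash: even-index sum = 392 mod 256 = 136; odd-index sum = 210 mod 256 = 210 → 88 d2.
Outer input = (K'⊕opad) ∥ inner = 25 26 2f ∥ 88 d2.
Outer hash (tag): even-index sum = 294 mod 256 = 38; odd-index sum = 174 mod 256 = 174 → 26 ae.

26ae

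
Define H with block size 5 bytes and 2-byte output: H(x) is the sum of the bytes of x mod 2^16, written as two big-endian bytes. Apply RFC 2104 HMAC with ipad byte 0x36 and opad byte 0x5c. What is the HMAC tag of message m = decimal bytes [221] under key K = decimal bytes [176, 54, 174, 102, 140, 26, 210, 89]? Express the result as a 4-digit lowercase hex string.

02bd

Key decimal bytes [176, 54, 174, 102, 140, 26, 210, 89] = b0 36 ae 66 8c 1a d2 59 is 8 bytes > B = 5, so hash it first: H(key) = 03 cb, then zero-pad to 5 bytes: K' = 03 cb 00 00 00.
K' ⊕ ipad = 35 fd 36 36 36.  K' ⊕ opad = 5f 97 5c 5c 5c.
Inner input = (K'⊕ipad) ∥ m = 35 fd 36 36 36 ∥ dd.
Inner hash: sum = 53+253+54+54+54+221 = 689 → 02 b1.
Outer input = (K'⊕opad) ∥ inner = 5f 97 5c 5c 5c ∥ 02 b1.
Outer hash (tag): sum = 95+151+92+92+92+2+177 = 701 → 02 bd.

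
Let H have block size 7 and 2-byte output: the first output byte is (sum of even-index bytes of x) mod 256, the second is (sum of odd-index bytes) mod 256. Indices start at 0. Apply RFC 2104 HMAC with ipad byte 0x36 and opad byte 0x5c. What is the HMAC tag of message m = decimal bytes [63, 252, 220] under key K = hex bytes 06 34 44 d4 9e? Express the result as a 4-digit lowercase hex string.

Key hex bytes 06 34 44 d4 9e is 5 bytes ≤ B = 7; zero-pad to 7 bytes: K' = 06 34 44 d4 9e 00 00.
K' ⊕ ipad = 30 02 72 e2 a8 36 36.  K' ⊕ opad = 5a 68 18 88 c2 5c 5c.
Inner input = (K'⊕ipad) ∥ m = 30 02 72 e2 a8 36 36 ∥ 3f fc dc.
Inner hash: even-index sum = 636 mod 256 = 124; odd-index sum = 565 mod 256 = 53 → 7c 35.
Outer input = (K'⊕opad) ∥ inner = 5a 68 18 88 c2 5c 5c ∥ 7c 35.
Outer hash (tag): even-index sum = 453 mod 256 = 197; odd-index sum = 456 mod 256 = 200 → c5 c8.

c5c8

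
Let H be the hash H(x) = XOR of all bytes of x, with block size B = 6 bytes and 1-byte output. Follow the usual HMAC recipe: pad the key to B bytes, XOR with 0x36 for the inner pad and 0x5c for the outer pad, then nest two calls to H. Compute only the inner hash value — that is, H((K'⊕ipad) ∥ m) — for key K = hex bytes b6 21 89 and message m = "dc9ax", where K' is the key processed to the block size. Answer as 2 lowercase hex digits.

Key hex bytes b6 21 89 is 3 bytes ≤ B = 6; zero-pad to 6 bytes: K' = b6 21 89 00 00 00.
K' ⊕ ipad = 80 17 bf 36 36 36.
Inner input = 80 17 bf 36 36 36 ∥ 64 63 39 61 78.
Inner hash: XOR 80⊕17⊕bf⊕36⊕36⊕36⊕64⊕63⊕39⊕61⊕78 = 39.

39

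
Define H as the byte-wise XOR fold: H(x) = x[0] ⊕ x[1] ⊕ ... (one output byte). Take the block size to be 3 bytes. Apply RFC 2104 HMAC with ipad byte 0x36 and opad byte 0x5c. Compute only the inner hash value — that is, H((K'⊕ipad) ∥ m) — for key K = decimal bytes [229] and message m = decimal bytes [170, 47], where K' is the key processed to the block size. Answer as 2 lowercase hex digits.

56

Key decimal bytes [229] = e5 is 1 byte ≤ B = 3; zero-pad to 3 bytes: K' = e5 00 00.
K' ⊕ ipad = d3 36 36.
Inner input = d3 36 36 ∥ aa 2f.
Inner hash: XOR d3⊕36⊕36⊕aa⊕2f = 56.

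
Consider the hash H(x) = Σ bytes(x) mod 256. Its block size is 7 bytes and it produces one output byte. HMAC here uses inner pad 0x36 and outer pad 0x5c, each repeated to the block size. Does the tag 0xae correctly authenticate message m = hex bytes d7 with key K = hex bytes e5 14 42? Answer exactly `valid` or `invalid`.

Key hex bytes e5 14 42 is 3 bytes ≤ B = 7; zero-pad to 7 bytes: K' = e5 14 42 00 00 00 00.
K' ⊕ ipad = d3 22 74 36 36 36 36; K' ⊕ opad = b9 48 1e 5c 5c 5c 5c.
Inner hash: sum = 211+34+116+54+54+54+54+215 = 792; mod 256 = 24 → 18.
Outer hash (recomputed tag): sum = 185+72+30+92+92+92+92+24 = 679; mod 256 = 167 → a7.
Recomputed tag = a7; claimed = ae → mismatch.

invalid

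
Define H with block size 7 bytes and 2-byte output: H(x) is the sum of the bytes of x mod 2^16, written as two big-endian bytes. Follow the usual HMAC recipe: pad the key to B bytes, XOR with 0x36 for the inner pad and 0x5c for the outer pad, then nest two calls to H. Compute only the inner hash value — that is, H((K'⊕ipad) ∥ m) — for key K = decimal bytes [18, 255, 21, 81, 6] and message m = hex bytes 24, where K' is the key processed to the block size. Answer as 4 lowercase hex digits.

Key decimal bytes [18, 255, 21, 81, 6] = 12 ff 15 51 06 is 5 bytes ≤ B = 7; zero-pad to 7 bytes: K' = 12 ff 15 51 06 00 00.
K' ⊕ ipad = 24 c9 23 67 30 36 36.
Inner input = 24 c9 23 67 30 36 36 ∥ 24.
Inner hash: sum = 36+201+35+103+48+54+54+36 = 567 → 02 37.

0237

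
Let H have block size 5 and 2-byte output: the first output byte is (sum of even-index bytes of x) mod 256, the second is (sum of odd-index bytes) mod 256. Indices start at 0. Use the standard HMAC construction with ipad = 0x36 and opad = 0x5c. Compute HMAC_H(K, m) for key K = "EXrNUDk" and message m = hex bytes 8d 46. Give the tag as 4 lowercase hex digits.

Key "EXrNUDk" = 45 58 72 4e 55 44 6b is 7 bytes > B = 5, so hash it first: H(key) = 77 ea, then zero-pad to 5 bytes: K' = 77 ea 00 00 00.
K' ⊕ ipad = 41 dc 36 36 36.  K' ⊕ opad = 2b b6 5c 5c 5c.
Inner input = (K'⊕ipad) ∥ m = 41 dc 36 36 36 ∥ 8d 46.
Inner hash: even-index sum = 243 mod 256 = 243; odd-index sum = 415 mod 256 = 159 → f3 9f.
Outer input = (K'⊕opad) ∥ inner = 2b b6 5c 5c 5c ∥ f3 9f.
Outer hash (tag): even-index sum = 386 mod 256 = 130; odd-index sum = 517 mod 256 = 5 → 82 05.

8205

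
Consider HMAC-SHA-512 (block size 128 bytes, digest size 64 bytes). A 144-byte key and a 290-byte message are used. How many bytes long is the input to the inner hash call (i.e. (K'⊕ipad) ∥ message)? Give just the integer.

Key is 144 > 128 bytes, so it is hashed to 64 bytes then zero-padded to 128: |K'| = 128.
Inner input = (K'⊕ipad) ∥ m → 128 + 290 = 418 bytes.

418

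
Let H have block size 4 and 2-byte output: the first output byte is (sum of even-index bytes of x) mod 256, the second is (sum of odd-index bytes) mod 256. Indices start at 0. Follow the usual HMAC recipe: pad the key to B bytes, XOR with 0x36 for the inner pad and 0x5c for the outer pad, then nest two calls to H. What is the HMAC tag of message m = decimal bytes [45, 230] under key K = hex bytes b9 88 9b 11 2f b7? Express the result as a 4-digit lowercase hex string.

Key hex bytes b9 88 9b 11 2f b7 is 6 bytes > B = 4, so hash it first: H(key) = 83 50, then zero-pad to 4 bytes: K' = 83 50 00 00.
K' ⊕ ipad = b5 66 36 36.  K' ⊕ opad = df 0c 5c 5c.
Inner input = (K'⊕ipad) ∥ m = b5 66 36 36 ∥ 2d e6.
Inner hash: even-index sum = 280 mod 256 = 24; odd-index sum = 386 mod 256 = 130 → 18 82.
Outer input = (K'⊕opad) ∥ inner = df 0c 5c 5c ∥ 18 82.
Outer hash (tag): even-index sum = 339 mod 256 = 83; odd-index sum = 234 mod 256 = 234 → 53 ea.

53ea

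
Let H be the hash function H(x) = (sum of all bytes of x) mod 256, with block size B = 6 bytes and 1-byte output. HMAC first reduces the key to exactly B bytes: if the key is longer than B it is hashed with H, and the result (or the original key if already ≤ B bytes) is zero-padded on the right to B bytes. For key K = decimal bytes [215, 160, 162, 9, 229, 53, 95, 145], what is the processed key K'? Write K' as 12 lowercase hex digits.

2c0000000000

|K| = 8 > B = 6, so first hash the key.
H(K): sum = 215+160+162+9+229+53+95+145 = 1068; mod 256 = 44 → 2c.
Zero-pad H(K) = 2c to 6 bytes: K' = 2c 00 00 00 00 00.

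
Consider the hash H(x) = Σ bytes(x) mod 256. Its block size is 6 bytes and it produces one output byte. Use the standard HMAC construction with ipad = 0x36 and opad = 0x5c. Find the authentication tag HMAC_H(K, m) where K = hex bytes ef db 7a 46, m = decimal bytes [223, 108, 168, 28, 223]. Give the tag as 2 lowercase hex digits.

Key hex bytes ef db 7a 46 is 4 bytes ≤ B = 6; zero-pad to 6 bytes: K' = ef db 7a 46 00 00.
K' ⊕ ipad = d9 ed 4c 70 36 36.  K' ⊕ opad = b3 87 26 1a 5c 5c.
Inner input = (K'⊕ipad) ∥ m = d9 ed 4c 70 36 36 ∥ df 6c a8 1c df.
Inner hash: sum = 217+237+76+112+54+54+223+108+168+28+223 = 1500; mod 256 = 220 → dc.
Outer input = (K'⊕opad) ∥ inner = b3 87 26 1a 5c 5c ∥ dc.
Outer hash (tag): sum = 179+135+38+26+92+92+220 = 782; mod 256 = 14 → 0e.

0e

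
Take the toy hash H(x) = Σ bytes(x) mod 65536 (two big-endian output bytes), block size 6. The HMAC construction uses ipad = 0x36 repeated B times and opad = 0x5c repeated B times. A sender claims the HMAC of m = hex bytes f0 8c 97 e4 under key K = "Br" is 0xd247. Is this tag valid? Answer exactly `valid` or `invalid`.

invalid

Key "Br" = 42 72 is 2 bytes ≤ B = 6; zero-pad to 6 bytes: K' = 42 72 00 00 00 00.
K' ⊕ ipad = 74 44 36 36 36 36; K' ⊕ opad = 1e 2e 5c 5c 5c 5c.
Inner hash: sum = 116+68+54+54+54+54+240+140+151+228 = 1159 → 04 87.
Outer hash (recomputed tag): sum = 30+46+92+92+92+92+4+135 = 583 → 02 47.
Recomputed tag = 0247; claimed = d247 → mismatch.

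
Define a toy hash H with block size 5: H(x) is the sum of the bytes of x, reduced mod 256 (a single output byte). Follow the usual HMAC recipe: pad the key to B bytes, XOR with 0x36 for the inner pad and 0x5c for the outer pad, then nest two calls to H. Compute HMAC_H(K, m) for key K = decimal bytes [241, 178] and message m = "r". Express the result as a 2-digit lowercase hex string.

Key decimal bytes [241, 178] = f1 b2 is 2 bytes ≤ B = 5; zero-pad to 5 bytes: K' = f1 b2 00 00 00.
K' ⊕ ipad = c7 84 36 36 36.  K' ⊕ opad = ad ee 5c 5c 5c.
Inner input = (K'⊕ipad) ∥ m = c7 84 36 36 36 ∥ 72.
Inner hash: sum = 199+132+54+54+54+114 = 607; mod 256 = 95 → 5f.
Outer input = (K'⊕opad) ∥ inner = ad ee 5c 5c 5c ∥ 5f.
Outer hash (tag): sum = 173+238+92+92+92+95 = 782; mod 256 = 14 → 0e.

0e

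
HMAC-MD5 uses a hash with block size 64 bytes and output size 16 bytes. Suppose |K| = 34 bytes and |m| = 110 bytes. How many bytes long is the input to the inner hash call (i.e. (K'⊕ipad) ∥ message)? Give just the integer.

Key is 34 ≤ 64 bytes, zero-padded: |K'| = 64.
Inner input = (K'⊕ipad) ∥ m → 64 + 110 = 174 bytes.

174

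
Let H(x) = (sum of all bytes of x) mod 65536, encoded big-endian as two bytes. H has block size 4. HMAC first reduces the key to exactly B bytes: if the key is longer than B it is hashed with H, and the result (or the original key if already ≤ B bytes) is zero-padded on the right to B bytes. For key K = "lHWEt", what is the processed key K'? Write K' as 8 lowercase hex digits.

|K| = 5 > B = 4, so first hash the key.
H(K): sum = 108+72+87+69+116 = 452 → 01 c4.
Zero-pad H(K) = 01 c4 to 4 bytes: K' = 01 c4 00 00.

01c40000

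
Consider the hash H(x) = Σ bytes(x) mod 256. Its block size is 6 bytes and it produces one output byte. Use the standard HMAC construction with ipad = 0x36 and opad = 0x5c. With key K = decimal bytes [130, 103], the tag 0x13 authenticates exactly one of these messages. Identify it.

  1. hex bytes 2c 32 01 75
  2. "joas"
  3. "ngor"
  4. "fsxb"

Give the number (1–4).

2

Key decimal bytes [130, 103] = 82 67 is 2 bytes ≤ B = 6; zero-pad to 6 bytes: K' = 82 67 00 00 00 00.
K' ⊕ ipad = b4 51 36 36 36 36; K' ⊕ opad = de 3b 5c 5c 5c 5c.
m1: inner = H(b4 51 36 36 36 36 2c 32 01 75) = b1; tag = H(de 3b 5c 5c 5c 5c b1) = 3a
m2: inner = H(b4 51 36 36 36 36 6a 6f 61 73) = 8a; tag = H(de 3b 5c 5c 5c 5c 8a) = 13 ← matches
m3: inner = H(b4 51 36 36 36 36 6e 67 6f 72) = 93; tag = H(de 3b 5c 5c 5c 5c 93) = 1c
m4: inner = H(b4 51 36 36 36 36 66 73 78 62) = 90; tag = H(de 3b 5c 5c 5c 5c 90) = 19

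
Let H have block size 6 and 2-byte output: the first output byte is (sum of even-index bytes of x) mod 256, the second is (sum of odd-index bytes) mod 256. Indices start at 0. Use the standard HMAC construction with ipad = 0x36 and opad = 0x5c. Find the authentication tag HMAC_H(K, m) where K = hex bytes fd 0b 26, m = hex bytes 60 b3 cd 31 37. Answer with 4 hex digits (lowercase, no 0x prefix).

Key hex bytes fd 0b 26 is 3 bytes ≤ B = 6; zero-pad to 6 bytes: K' = fd 0b 26 00 00 00.
K' ⊕ ipad = cb 3d 10 36 36 36.  K' ⊕ opad = a1 57 7a 5c 5c 5c.
Inner input = (K'⊕ipad) ∥ m = cb 3d 10 36 36 36 ∥ 60 b3 cd 31 37.
Inner hash: even-index sum = 629 mod 256 = 117; odd-index sum = 397 mod 256 = 141 → 75 8d.
Outer input = (K'⊕opad) ∥ inner = a1 57 7a 5c 5c 5c ∥ 75 8d.
Outer hash (tag): even-index sum = 492 mod 256 = 236; odd-index sum = 412 mod 256 = 156 → ec 9c.

ec9c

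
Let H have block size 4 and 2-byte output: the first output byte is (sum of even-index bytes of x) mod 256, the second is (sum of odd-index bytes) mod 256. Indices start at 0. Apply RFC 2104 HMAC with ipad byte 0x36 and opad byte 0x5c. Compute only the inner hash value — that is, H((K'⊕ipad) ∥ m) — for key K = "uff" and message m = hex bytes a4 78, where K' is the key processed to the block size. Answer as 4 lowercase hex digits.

Key "uff" = 75 66 66 is 3 bytes ≤ B = 4; zero-pad to 4 bytes: K' = 75 66 66 00.
K' ⊕ ipad = 43 50 50 36.
Inner input = 43 50 50 36 ∥ a4 78.
Inner hash: even-index sum = 311 mod 256 = 55; odd-index sum = 254 mod 256 = 254 → 37 fe.

37fe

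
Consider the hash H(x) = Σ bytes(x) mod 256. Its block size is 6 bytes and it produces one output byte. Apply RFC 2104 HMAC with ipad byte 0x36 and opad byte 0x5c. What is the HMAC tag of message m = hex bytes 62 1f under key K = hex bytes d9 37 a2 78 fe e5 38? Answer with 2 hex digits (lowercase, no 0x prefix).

Key hex bytes d9 37 a2 78 fe e5 38 is 7 bytes > B = 6, so hash it first: H(key) = 45, then zero-pad to 6 bytes: K' = 45 00 00 00 00 00.
K' ⊕ ipad = 73 36 36 36 36 36.  K' ⊕ opad = 19 5c 5c 5c 5c 5c.
Inner input = (K'⊕ipad) ∥ m = 73 36 36 36 36 36 ∥ 62 1f.
Inner hash: sum = 115+54+54+54+54+54+98+31 = 514; mod 256 = 2 → 02.
Outer input = (K'⊕opad) ∥ inner = 19 5c 5c 5c 5c 5c ∥ 02.
Outer hash (tag): sum = 25+92+92+92+92+92+2 = 487; mod 256 = 231 → e7.

e7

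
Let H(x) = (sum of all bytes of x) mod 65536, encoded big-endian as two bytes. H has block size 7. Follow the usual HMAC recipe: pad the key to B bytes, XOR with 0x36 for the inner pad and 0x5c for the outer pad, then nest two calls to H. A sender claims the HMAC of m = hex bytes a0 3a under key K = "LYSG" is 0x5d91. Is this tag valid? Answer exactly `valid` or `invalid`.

Key "LYSG" = 4c 59 53 47 is 4 bytes ≤ B = 7; zero-pad to 7 bytes: K' = 4c 59 53 47 00 00 00.
K' ⊕ ipad = 7a 6f 65 71 36 36 36; K' ⊕ opad = 10 05 0f 1b 5c 5c 5c.
Inner hash: sum = 122+111+101+113+54+54+54+160+58 = 827 → 03 3b.
Outer hash (recomputed tag): sum = 16+5+15+27+92+92+92+3+59 = 401 → 01 91.
Recomputed tag = 0191; claimed = 5d91 → mismatch.

invalid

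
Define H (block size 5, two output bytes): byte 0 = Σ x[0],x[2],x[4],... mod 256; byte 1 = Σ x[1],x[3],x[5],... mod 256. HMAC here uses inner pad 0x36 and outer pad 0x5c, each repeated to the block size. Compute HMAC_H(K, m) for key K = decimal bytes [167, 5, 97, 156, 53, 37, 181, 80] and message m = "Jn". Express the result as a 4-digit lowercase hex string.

0644

Key decimal bytes [167, 5, 97, 156, 53, 37, 181, 80] = a7 05 61 9c 35 25 b5 50 is 8 bytes > B = 5, so hash it first: H(key) = f2 16, then zero-pad to 5 bytes: K' = f2 16 00 00 00.
K' ⊕ ipad = c4 20 36 36 36.  K' ⊕ opad = ae 4a 5c 5c 5c.
Inner input = (K'⊕ipad) ∥ m = c4 20 36 36 36 ∥ 4a 6e.
Inner hash: even-index sum = 414 mod 256 = 158; odd-index sum = 160 mod 256 = 160 → 9e a0.
Outer input = (K'⊕opad) ∥ inner = ae 4a 5c 5c 5c ∥ 9e a0.
Outer hash (tag): even-index sum = 518 mod 256 = 6; odd-index sum = 324 mod 256 = 68 → 06 44.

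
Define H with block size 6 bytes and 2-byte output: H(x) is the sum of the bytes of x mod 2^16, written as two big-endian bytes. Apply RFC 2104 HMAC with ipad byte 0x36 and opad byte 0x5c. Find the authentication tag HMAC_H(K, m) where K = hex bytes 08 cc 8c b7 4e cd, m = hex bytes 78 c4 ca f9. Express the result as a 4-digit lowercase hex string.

042d

Key hex bytes 08 cc 8c b7 4e cd is exactly B = 6 bytes: K' = 08 cc 8c b7 4e cd.
K' ⊕ ipad = 3e fa ba 81 78 fb.  K' ⊕ opad = 54 90 d0 eb 12 91.
Inner input = (K'⊕ipad) ∥ m = 3e fa ba 81 78 fb ∥ 78 c4 ca f9.
Inner hash: sum = 62+250+186+129+120+251+120+196+202+249 = 1765 → 06 e5.
Outer input = (K'⊕opad) ∥ inner = 54 90 d0 eb 12 91 ∥ 06 e5.
Outer hash (tag): sum = 84+144+208+235+18+145+6+229 = 1069 → 04 2d.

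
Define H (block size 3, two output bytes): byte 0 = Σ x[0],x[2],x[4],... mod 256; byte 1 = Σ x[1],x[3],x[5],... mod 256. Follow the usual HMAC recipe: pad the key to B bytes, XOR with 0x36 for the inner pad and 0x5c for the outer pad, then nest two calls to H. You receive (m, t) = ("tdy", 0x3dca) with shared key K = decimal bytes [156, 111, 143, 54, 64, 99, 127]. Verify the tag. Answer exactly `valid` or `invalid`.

Key decimal bytes [156, 111, 143, 54, 64, 99, 127] = 9c 6f 8f 36 40 63 7f is 7 bytes > B = 3, so hash it first: H(key) = ea 08, then zero-pad to 3 bytes: K' = ea 08 00.
K' ⊕ ipad = dc 3e 36; K' ⊕ opad = b6 54 5c.
Inner hash: even-index sum = 374 mod 256 = 118; odd-index sum = 299 mod 256 = 43 → 76 2b.
Outer hash (recomputed tag): even-index sum = 317 mod 256 = 61; odd-index sum = 202 mod 256 = 202 → 3d ca.
Recomputed tag = 3dca; claimed = 3dca → match.

valid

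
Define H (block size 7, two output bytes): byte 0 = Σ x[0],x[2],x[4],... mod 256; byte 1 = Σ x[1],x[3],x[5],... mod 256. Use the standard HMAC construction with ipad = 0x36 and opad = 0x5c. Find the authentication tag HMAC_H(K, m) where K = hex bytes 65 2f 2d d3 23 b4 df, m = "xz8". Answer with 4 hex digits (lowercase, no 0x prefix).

dcd0

Key hex bytes 65 2f 2d d3 23 b4 df is exactly B = 7 bytes: K' = 65 2f 2d d3 23 b4 df.
K' ⊕ ipad = 53 19 1b e5 15 82 e9.  K' ⊕ opad = 39 73 71 8f 7f e8 83.
Inner input = (K'⊕ipad) ∥ m = 53 19 1b e5 15 82 e9 ∥ 78 7a 38.
Inner hash: even-index sum = 486 mod 256 = 230; odd-index sum = 560 mod 256 = 48 → e6 30.
Outer input = (K'⊕opad) ∥ inner = 39 73 71 8f 7f e8 83 ∥ e6 30.
Outer hash (tag): even-index sum = 476 mod 256 = 220; odd-index sum = 720 mod 256 = 208 → dc d0.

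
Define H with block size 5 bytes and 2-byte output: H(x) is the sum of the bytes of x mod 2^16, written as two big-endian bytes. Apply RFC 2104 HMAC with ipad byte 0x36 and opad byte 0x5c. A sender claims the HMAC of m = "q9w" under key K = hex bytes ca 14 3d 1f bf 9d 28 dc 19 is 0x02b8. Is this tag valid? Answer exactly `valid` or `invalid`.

Key hex bytes ca 14 3d 1f bf 9d 28 dc 19 is 9 bytes > B = 5, so hash it first: H(key) = 03 b3, then zero-pad to 5 bytes: K' = 03 b3 00 00 00.
K' ⊕ ipad = 35 85 36 36 36; K' ⊕ opad = 5f ef 5c 5c 5c.
Inner hash: sum = 53+133+54+54+54+113+57+119 = 637 → 02 7d.
Outer hash (recomputed tag): sum = 95+239+92+92+92+2+125 = 737 → 02 e1.
Recomputed tag = 02e1; claimed = 02b8 → mismatch.

invalid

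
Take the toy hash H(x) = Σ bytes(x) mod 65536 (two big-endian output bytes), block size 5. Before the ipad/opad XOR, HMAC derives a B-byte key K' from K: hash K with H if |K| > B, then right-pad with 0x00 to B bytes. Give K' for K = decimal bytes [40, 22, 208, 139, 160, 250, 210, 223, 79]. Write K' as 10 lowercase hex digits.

|K| = 9 > B = 5, so first hash the key.
H(K): sum = 40+22+208+139+160+250+210+223+79 = 1331 → 05 33.
Zero-pad H(K) = 05 33 to 5 bytes: K' = 05 33 00 00 00.

0533000000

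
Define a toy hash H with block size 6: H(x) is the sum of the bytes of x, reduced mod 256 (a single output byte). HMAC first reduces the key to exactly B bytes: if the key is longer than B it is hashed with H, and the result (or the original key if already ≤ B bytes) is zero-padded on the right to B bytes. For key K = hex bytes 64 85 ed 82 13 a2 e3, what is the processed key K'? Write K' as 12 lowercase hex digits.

f00000000000

|K| = 7 > B = 6, so first hash the key.
H(K): sum = 100+133+237+130+19+162+227 = 1008; mod 256 = 240 → f0.
Zero-pad H(K) = f0 to 6 bytes: K' = f0 00 00 00 00 00.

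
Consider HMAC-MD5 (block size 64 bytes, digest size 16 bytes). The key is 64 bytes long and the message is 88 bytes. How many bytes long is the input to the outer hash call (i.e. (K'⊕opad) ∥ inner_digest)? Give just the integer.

Key is 64 ≤ 64 bytes, zero-padded: |K'| = 64.
Outer input = (K'⊕opad) ∥ H(inner) → 64 + 16 = 80 bytes.

80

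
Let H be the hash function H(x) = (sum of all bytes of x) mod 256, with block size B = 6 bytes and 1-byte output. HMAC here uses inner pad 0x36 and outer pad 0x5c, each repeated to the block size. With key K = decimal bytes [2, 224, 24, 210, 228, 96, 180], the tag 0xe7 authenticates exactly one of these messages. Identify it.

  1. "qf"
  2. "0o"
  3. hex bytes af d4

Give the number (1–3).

Key decimal bytes [2, 224, 24, 210, 228, 96, 180] = 02 e0 18 d2 e4 60 b4 is 7 bytes > B = 6, so hash it first: H(key) = c4, then zero-pad to 6 bytes: K' = c4 00 00 00 00 00.
K' ⊕ ipad = f2 36 36 36 36 36; K' ⊕ opad = 98 5c 5c 5c 5c 5c.
m1: inner = H(f2 36 36 36 36 36 71 66) = d7; tag = H(98 5c 5c 5c 5c 5c d7) = 3b
m2: inner = H(f2 36 36 36 36 36 30 6f) = 9f; tag = H(98 5c 5c 5c 5c 5c 9f) = 03
m3: inner = H(f2 36 36 36 36 36 af d4) = 83; tag = H(98 5c 5c 5c 5c 5c 83) = e7 ← matches

3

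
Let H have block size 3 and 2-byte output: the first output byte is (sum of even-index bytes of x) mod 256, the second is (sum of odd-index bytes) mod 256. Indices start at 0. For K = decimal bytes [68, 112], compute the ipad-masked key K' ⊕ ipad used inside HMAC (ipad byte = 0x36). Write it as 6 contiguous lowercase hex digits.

Key decimal bytes [68, 112] = 44 70 is 2 bytes ≤ B = 3; zero-pad to 3 bytes: K' = 44 70 00.
XOR each byte with 0x36: 44⊕36=72, 70⊕36=46, 00⊕36=36.

724636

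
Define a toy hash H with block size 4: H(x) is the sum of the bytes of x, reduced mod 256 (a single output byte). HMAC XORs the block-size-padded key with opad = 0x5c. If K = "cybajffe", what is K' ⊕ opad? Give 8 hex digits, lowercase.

Key "cybajffe" = 63 79 62 61 6a 66 66 65 is 8 bytes > B = 4, so hash it first: H(key) = 3a, then zero-pad to 4 bytes: K' = 3a 00 00 00.
XOR each byte with 0x5c: 3a⊕5c=66, 00⊕5c=5c, 00⊕5c=5c, 00⊕5c=5c.

665c5c5c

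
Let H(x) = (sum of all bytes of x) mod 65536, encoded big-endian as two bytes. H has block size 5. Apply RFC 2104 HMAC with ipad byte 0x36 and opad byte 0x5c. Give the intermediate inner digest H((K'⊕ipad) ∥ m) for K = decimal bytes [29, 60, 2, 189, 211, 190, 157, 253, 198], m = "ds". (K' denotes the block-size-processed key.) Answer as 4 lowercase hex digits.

01eb

Key decimal bytes [29, 60, 2, 189, 211, 190, 157, 253, 198] = 1d 3c 02 bd d3 be 9d fd c6 is 9 bytes > B = 5, so hash it first: H(key) = 05 09, then zero-pad to 5 bytes: K' = 05 09 00 00 00.
K' ⊕ ipad = 33 3f 36 36 36.
Inner input = 33 3f 36 36 36 ∥ 64 73.
Inner hash: sum = 51+63+54+54+54+100+115 = 491 → 01 eb.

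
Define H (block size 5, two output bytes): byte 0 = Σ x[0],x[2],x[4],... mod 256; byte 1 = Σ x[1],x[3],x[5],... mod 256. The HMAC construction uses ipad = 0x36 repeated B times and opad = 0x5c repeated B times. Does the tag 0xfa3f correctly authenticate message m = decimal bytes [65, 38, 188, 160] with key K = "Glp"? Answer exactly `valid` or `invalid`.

invalid

Key "Glp" = 47 6c 70 is 3 bytes ≤ B = 5; zero-pad to 5 bytes: K' = 47 6c 70 00 00.
K' ⊕ ipad = 71 5a 46 36 36; K' ⊕ opad = 1b 30 2c 5c 5c.
Inner hash: even-index sum = 435 mod 256 = 179; odd-index sum = 397 mod 256 = 141 → b3 8d.
Outer hash (recomputed tag): even-index sum = 304 mod 256 = 48; odd-index sum = 319 mod 256 = 63 → 30 3f.
Recomputed tag = 303f; claimed = fa3f → mismatch.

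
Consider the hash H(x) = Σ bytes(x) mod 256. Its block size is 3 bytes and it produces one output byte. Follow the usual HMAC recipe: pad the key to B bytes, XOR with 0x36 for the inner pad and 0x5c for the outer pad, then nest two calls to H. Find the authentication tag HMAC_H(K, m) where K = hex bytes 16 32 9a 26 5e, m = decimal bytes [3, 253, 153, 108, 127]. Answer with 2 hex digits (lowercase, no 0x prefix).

32

Key hex bytes 16 32 9a 26 5e is 5 bytes > B = 3, so hash it first: H(key) = 66, then zero-pad to 3 bytes: K' = 66 00 00.
K' ⊕ ipad = 50 36 36.  K' ⊕ opad = 3a 5c 5c.
Inner input = (K'⊕ipad) ∥ m = 50 36 36 ∥ 03 fd 99 6c 7f.
Inner hash: sum = 80+54+54+3+253+153+108+127 = 832; mod 256 = 64 → 40.
Outer input = (K'⊕opad) ∥ inner = 3a 5c 5c ∥ 40.
Outer hash (tag): sum = 58+92+92+64 = 306; mod 256 = 50 → 32.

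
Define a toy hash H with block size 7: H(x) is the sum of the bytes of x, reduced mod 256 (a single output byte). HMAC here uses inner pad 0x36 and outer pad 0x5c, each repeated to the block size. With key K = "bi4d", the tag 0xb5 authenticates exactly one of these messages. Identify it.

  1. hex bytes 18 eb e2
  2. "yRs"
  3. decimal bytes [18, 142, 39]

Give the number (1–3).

1

Key "bi4d" = 62 69 34 64 is 4 bytes ≤ B = 7; zero-pad to 7 bytes: K' = 62 69 34 64 00 00 00.
K' ⊕ ipad = 54 5f 02 52 36 36 36; K' ⊕ opad = 3e 35 68 38 5c 5c 5c.
m1: inner = H(54 5f 02 52 36 36 36 18 eb e2) = 8e; tag = H(3e 35 68 38 5c 5c 5c 8e) = b5 ← matches
m2: inner = H(54 5f 02 52 36 36 36 79 52 73) = e7; tag = H(3e 35 68 38 5c 5c 5c e7) = 0e
m3: inner = H(54 5f 02 52 36 36 36 12 8e 27) = 70; tag = H(3e 35 68 38 5c 5c 5c 70) = 97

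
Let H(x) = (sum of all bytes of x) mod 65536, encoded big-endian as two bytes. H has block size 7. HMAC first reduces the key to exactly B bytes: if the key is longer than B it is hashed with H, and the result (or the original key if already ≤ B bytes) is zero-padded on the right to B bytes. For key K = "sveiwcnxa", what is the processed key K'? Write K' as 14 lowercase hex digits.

|K| = 9 > B = 7, so first hash the key.
H(K): sum = 115+118+101+105+119+99+110+120+97 = 984 → 03 d8.
Zero-pad H(K) = 03 d8 to 7 bytes: K' = 03 d8 00 00 00 00 00.

03d80000000000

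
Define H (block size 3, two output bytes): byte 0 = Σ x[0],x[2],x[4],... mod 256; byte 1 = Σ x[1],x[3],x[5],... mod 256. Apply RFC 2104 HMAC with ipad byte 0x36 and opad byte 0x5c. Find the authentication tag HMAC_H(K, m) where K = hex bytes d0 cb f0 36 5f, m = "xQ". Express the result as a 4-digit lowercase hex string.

4e0d

Key hex bytes d0 cb f0 36 5f is 5 bytes > B = 3, so hash it first: H(key) = 1f 01, then zero-pad to 3 bytes: K' = 1f 01 00.
K' ⊕ ipad = 29 37 36.  K' ⊕ opad = 43 5d 5c.
Inner input = (K'⊕ipad) ∥ m = 29 37 36 ∥ 78 51.
Inner hash: even-index sum = 176 mod 256 = 176; odd-index sum = 175 mod 256 = 175 → b0 af.
Outer input = (K'⊕opad) ∥ inner = 43 5d 5c ∥ b0 af.
Outer hash (tag): even-index sum = 334 mod 256 = 78; odd-index sum = 269 mod 256 = 13 → 4e 0d.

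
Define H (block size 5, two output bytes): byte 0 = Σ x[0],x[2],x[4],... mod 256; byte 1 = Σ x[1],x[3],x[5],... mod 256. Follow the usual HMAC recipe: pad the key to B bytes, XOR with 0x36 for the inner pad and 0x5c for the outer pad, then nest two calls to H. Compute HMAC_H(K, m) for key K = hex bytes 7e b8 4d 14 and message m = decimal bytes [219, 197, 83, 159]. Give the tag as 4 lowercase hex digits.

6d89

Key hex bytes 7e b8 4d 14 is 4 bytes ≤ B = 5; zero-pad to 5 bytes: K' = 7e b8 4d 14 00.
K' ⊕ ipad = 48 8e 7b 22 36.  K' ⊕ opad = 22 e4 11 48 5c.
Inner input = (K'⊕ipad) ∥ m = 48 8e 7b 22 36 ∥ db c5 53 9f.
Inner hash: even-index sum = 605 mod 256 = 93; odd-index sum = 478 mod 256 = 222 → 5d de.
Outer input = (K'⊕opad) ∥ inner = 22 e4 11 48 5c ∥ 5d de.
Outer hash (tag): even-index sum = 365 mod 256 = 109; odd-index sum = 393 mod 256 = 137 → 6d 89.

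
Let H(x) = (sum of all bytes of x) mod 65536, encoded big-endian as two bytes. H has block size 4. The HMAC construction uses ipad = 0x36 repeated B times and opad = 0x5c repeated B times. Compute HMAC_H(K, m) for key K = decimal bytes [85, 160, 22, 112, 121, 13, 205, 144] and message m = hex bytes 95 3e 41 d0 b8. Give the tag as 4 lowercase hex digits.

Key decimal bytes [85, 160, 22, 112, 121, 13, 205, 144] = 55 a0 16 70 79 0d cd 90 is 8 bytes > B = 4, so hash it first: H(key) = 03 5e, then zero-pad to 4 bytes: K' = 03 5e 00 00.
K' ⊕ ipad = 35 68 36 36.  K' ⊕ opad = 5f 02 5c 5c.
Inner input = (K'⊕ipad) ∥ m = 35 68 36 36 ∥ 95 3e 41 d0 b8.
Inner hash: sum = 53+104+54+54+149+62+65+208+184 = 933 → 03 a5.
Outer input = (K'⊕opad) ∥ inner = 5f 02 5c 5c ∥ 03 a5.
Outer hash (tag): sum = 95+2+92+92+3+165 = 449 → 01 c1.

01c1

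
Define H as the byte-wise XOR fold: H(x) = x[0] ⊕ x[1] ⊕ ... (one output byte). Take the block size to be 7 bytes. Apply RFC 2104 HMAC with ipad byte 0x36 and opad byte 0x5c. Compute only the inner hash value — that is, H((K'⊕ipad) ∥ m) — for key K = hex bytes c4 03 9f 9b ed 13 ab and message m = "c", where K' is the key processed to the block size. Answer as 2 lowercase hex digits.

Key hex bytes c4 03 9f 9b ed 13 ab is exactly B = 7 bytes: K' = c4 03 9f 9b ed 13 ab.
K' ⊕ ipad = f2 35 a9 ad db 25 9d.
Inner input = f2 35 a9 ad db 25 9d ∥ 63.
Inner hash: XOR f2⊕35⊕a9⊕ad⊕db⊕25⊕9d⊕63 = c3.

c3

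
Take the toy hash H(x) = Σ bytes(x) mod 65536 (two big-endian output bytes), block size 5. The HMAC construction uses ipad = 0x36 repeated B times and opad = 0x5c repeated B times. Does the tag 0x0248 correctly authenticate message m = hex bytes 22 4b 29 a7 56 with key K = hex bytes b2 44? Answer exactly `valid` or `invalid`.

valid

Key hex bytes b2 44 is 2 bytes ≤ B = 5; zero-pad to 5 bytes: K' = b2 44 00 00 00.
K' ⊕ ipad = 84 72 36 36 36; K' ⊕ opad = ee 18 5c 5c 5c.
Inner hash: sum = 132+114+54+54+54+34+75+41+167+86 = 811 → 03 2b.
Outer hash (recomputed tag): sum = 238+24+92+92+92+3+43 = 584 → 02 48.
Recomputed tag = 0248; claimed = 0248 → match.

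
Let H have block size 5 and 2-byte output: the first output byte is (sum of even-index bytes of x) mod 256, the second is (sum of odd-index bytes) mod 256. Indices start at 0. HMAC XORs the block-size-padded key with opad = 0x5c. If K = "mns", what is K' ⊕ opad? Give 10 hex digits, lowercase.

31322f5c5c

Key "mns" = 6d 6e 73 is 3 bytes ≤ B = 5; zero-pad to 5 bytes: K' = 6d 6e 73 00 00.
XOR each byte with 0x5c: 6d⊕5c=31, 6e⊕5c=32, 73⊕5c=2f, 00⊕5c=5c, 00⊕5c=5c.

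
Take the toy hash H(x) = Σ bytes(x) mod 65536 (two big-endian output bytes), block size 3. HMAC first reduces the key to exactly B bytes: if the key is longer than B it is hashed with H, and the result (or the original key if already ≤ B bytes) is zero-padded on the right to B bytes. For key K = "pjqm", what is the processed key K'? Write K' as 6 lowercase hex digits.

01b800

|K| = 4 > B = 3, so first hash the key.
H(K): sum = 112+106+113+109 = 440 → 01 b8.
Zero-pad H(K) = 01 b8 to 3 bytes: K' = 01 b8 00.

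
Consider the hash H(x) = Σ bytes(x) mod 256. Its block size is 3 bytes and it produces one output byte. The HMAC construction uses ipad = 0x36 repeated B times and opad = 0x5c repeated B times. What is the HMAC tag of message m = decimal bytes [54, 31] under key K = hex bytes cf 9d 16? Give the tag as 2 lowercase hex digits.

Key hex bytes cf 9d 16 is exactly B = 3 bytes: K' = cf 9d 16.
K' ⊕ ipad = f9 ab 20.  K' ⊕ opad = 93 c1 4a.
Inner input = (K'⊕ipad) ∥ m = f9 ab 20 ∥ 36 1f.
Inner hash: sum = 249+171+32+54+31 = 537; mod 256 = 25 → 19.
Outer input = (K'⊕opad) ∥ inner = 93 c1 4a ∥ 19.
Outer hash (tag): sum = 147+193+74+25 = 439; mod 256 = 183 → b7.

b7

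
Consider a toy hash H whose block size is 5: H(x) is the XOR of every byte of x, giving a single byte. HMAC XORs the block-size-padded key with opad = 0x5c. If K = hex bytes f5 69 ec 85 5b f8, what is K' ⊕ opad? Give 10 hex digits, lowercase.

0a5c5c5c5c

Key hex bytes f5 69 ec 85 5b f8 is 6 bytes > B = 5, so hash it first: H(key) = 56, then zero-pad to 5 bytes: K' = 56 00 00 00 00.
XOR each byte with 0x5c: 56⊕5c=0a, 00⊕5c=5c, 00⊕5c=5c, 00⊕5c=5c, 00⊕5c=5c.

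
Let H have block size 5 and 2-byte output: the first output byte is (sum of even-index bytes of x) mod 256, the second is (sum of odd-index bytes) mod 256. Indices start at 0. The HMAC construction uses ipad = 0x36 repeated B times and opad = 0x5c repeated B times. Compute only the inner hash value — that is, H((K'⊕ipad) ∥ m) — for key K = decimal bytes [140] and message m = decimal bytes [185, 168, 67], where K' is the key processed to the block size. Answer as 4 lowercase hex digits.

ce68

Key decimal bytes [140] = 8c is 1 byte ≤ B = 5; zero-pad to 5 bytes: K' = 8c 00 00 00 00.
K' ⊕ ipad = ba 36 36 36 36.
Inner input = ba 36 36 36 36 ∥ b9 a8 43.
Inner hash: even-index sum = 462 mod 256 = 206; odd-index sum = 360 mod 256 = 104 → ce 68.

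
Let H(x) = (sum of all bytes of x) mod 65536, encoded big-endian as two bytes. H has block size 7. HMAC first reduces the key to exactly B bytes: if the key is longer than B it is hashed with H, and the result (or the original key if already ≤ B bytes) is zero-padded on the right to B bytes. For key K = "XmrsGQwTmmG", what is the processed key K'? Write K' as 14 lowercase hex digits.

042e0000000000

|K| = 11 > B = 7, so first hash the key.
H(K): sum = 88+109+114+115+71+81+119+84+109+109+71 = 1070 → 04 2e.
Zero-pad H(K) = 04 2e to 7 bytes: K' = 04 2e 00 00 00 00 00.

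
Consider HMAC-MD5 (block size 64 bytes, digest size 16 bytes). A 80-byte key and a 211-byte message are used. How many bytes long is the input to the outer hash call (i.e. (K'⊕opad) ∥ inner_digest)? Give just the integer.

80

Key is 80 > 64 bytes, so it is hashed to 16 bytes then zero-padded to 64: |K'| = 64.
Outer input = (K'⊕opad) ∥ H(inner) → 64 + 16 = 80 bytes.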